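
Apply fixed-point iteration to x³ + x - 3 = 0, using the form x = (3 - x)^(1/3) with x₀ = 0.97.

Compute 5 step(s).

Equation: x³ + x - 3 = 0
Fixed-point form: x = (3 - x)^(1/3)
x₀ = 0.97

x_1 = g(0.970000) = 1.266189
x_2 = g(1.266189) = 1.201344
x_3 = g(1.201344) = 1.216138
x_4 = g(1.216138) = 1.212794
x_5 = g(1.212794) = 1.213551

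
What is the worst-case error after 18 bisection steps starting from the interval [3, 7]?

Bisection error bound: |error| ≤ (b-a)/2^n
|error| ≤ (7 - 3)/2^18 = 4/2^18
|error| ≤ 0.0000152588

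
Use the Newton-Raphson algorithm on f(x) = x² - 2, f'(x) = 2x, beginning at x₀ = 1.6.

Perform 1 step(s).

f(x) = x² - 2
f'(x) = 2x
x₀ = 1.6

Newton-Raphson formula: x_{n+1} = x_n - f(x_n)/f'(x_n)

Iteration 1:
  f(1.600000) = 0.560000
  f'(1.600000) = 3.200000
  x_1 = 1.600000 - 0.560000/3.200000 = 1.425000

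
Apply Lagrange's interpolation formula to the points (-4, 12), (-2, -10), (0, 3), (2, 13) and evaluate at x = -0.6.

Lagrange interpolation formula:
P(x) = Σ yᵢ × Lᵢ(x)
where Lᵢ(x) = Π_{j≠i} (x - xⱼ)/(xᵢ - xⱼ)

L_0(-0.6) = (-0.6 - (-2))/(-4 - (-2)) × (-0.6 - 0)/(-4 - 0) × (-0.6 - 2)/(-4 - 2) = -0.045500
L_1(-0.6) = (-0.6 - (-4))/(-2 - (-4)) × (-0.6 - 0)/(-2 - 0) × (-0.6 - 2)/(-2 - 2) = 0.331500
L_2(-0.6) = (-0.6 - (-4))/(0 - (-4)) × (-0.6 - (-2))/(0 - (-2)) × (-0.6 - 2)/(0 - 2) = 0.773500
L_3(-0.6) = (-0.6 - (-4))/(2 - (-4)) × (-0.6 - (-2))/(2 - (-2)) × (-0.6 - 0)/(2 - 0) = -0.059500

P(-0.6) = 12×L_0(-0.6) + (-10)×L_1(-0.6) + 3×L_2(-0.6) + 13×L_3(-0.6)
P(-0.6) = -2.314000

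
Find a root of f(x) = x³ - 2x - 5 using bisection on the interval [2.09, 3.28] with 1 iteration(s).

f(x) = x³ - 2x - 5
Initial interval: [2.09, 3.28]

Iteration 1:
  c_1 = (2.090000 + 3.280000)/2 = 2.685000
  f(c_1) = f(2.685000) = 8.986769
  f(a) × f(c) < 0, new interval: [2.090000, 2.685000]

After 1 iteration(s), the approximation is c_1 = 2.685000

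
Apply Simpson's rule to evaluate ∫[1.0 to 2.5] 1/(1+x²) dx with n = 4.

f(x) = 1/(1+x²)
a = 1.0, b = 2.5, n = 4
h = (b - a)/n = 0.375000

Simpson's rule: (h/3)[f(x₀) + 4f(x₁) + 2f(x₂) + ... + f(xₙ)]

x_0 = 1.0000, f(x_0) = 0.500000, coefficient = 1
x_1 = 1.3750, f(x_1) = 0.345946, coefficient = 4
x_2 = 1.7500, f(x_2) = 0.246154, coefficient = 2
x_3 = 2.1250, f(x_3) = 0.181303, coefficient = 4
x_4 = 2.5000, f(x_4) = 0.137931, coefficient = 1

I ≈ (0.375000/3) × 3.239235 = 0.404904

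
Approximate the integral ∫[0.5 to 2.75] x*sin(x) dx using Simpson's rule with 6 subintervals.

f(x) = x*sin(x)
a = 0.5, b = 2.75, n = 6
h = (b - a)/n = 0.375000

Simpson's rule: (h/3)[f(x₀) + 4f(x₁) + 2f(x₂) + ... + f(xₙ)]

x_0 = 0.5000, f(x_0) = 0.239713, coefficient = 1
x_1 = 0.8750, f(x_1) = 0.671601, coefficient = 4
x_2 = 1.2500, f(x_2) = 1.186231, coefficient = 2
x_3 = 1.6250, f(x_3) = 1.622613, coefficient = 4
x_4 = 2.0000, f(x_4) = 1.818595, coefficient = 2
x_5 = 2.3750, f(x_5) = 1.647502, coefficient = 4
x_6 = 2.7500, f(x_6) = 1.049568, coefficient = 1

I ≈ (0.375000/3) × 23.065796 = 2.883224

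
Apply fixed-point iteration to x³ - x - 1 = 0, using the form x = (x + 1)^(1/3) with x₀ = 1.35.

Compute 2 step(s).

Equation: x³ - x - 1 = 0
Fixed-point form: x = (x + 1)^(1/3)
x₀ = 1.35

x_1 = g(1.350000) = 1.329503
x_2 = g(1.329503) = 1.325626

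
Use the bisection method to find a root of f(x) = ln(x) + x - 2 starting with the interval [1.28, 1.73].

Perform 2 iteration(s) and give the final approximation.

f(x) = ln(x) + x - 2
Initial interval: [1.28, 1.73]

Iteration 1:
  c_1 = (1.280000 + 1.730000)/2 = 1.505000
  f(c_1) = f(1.505000) = -0.086207
  f(a) × f(c) ≥ 0, new interval: [1.505000, 1.730000]
Iteration 2:
  c_2 = (1.505000 + 1.730000)/2 = 1.617500
  f(c_2) = f(1.617500) = 0.098382
  f(a) × f(c) < 0, new interval: [1.505000, 1.617500]

After 2 iteration(s), the approximation is c_2 = 1.617500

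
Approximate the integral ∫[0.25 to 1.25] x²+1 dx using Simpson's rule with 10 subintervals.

f(x) = x²+1
a = 0.25, b = 1.25, n = 10
h = (b - a)/n = 0.100000

Simpson's rule: (h/3)[f(x₀) + 4f(x₁) + 2f(x₂) + ... + f(xₙ)]

x_0 = 0.2500, f(x_0) = 1.062500, coefficient = 1
x_1 = 0.3500, f(x_1) = 1.122500, coefficient = 4
x_2 = 0.4500, f(x_2) = 1.202500, coefficient = 2
x_3 = 0.5500, f(x_3) = 1.302500, coefficient = 4
x_4 = 0.6500, f(x_4) = 1.422500, coefficient = 2
x_5 = 0.7500, f(x_5) = 1.562500, coefficient = 4
x_6 = 0.8500, f(x_6) = 1.722500, coefficient = 2
x_7 = 0.9500, f(x_7) = 1.902500, coefficient = 4
x_8 = 1.0500, f(x_8) = 2.102500, coefficient = 2
x_9 = 1.1500, f(x_9) = 2.322500, coefficient = 4
x_10 = 1.2500, f(x_10) = 2.562500, coefficient = 1

I ≈ (0.100000/3) × 49.375000 = 1.645833
Exact value: 1.645833
Error: 0.000000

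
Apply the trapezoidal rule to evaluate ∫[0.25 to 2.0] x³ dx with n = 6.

f(x) = x³
a = 0.25, b = 2.0, n = 6
h = (b - a)/n = 0.291667

Trapezoidal rule: (h/2)[f(x₀) + 2f(x₁) + 2f(x₂) + ... + f(xₙ)]

x_0 = 0.2500, f(x_0) = 0.015625, coefficient = 1
x_1 = 0.5417, f(x_1) = 0.158927, coefficient = 2
x_2 = 0.8333, f(x_2) = 0.578704, coefficient = 2
x_3 = 1.1250, f(x_3) = 1.423828, coefficient = 2
x_4 = 1.4167, f(x_4) = 2.843171, coefficient = 2
x_5 = 1.7083, f(x_5) = 4.985605, coefficient = 2
x_6 = 2.0000, f(x_6) = 8.000000, coefficient = 1

I ≈ (0.291667/2) × 27.996094 = 4.082764
Exact value: 3.999023
Error: 0.083740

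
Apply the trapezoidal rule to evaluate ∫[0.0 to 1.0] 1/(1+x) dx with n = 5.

f(x) = 1/(1+x)
a = 0.0, b = 1.0, n = 5
h = (b - a)/n = 0.200000

Trapezoidal rule: (h/2)[f(x₀) + 2f(x₁) + 2f(x₂) + ... + f(xₙ)]

x_0 = 0.0000, f(x_0) = 1.000000, coefficient = 1
x_1 = 0.2000, f(x_1) = 0.833333, coefficient = 2
x_2 = 0.4000, f(x_2) = 0.714286, coefficient = 2
x_3 = 0.6000, f(x_3) = 0.625000, coefficient = 2
x_4 = 0.8000, f(x_4) = 0.555556, coefficient = 2
x_5 = 1.0000, f(x_5) = 0.500000, coefficient = 1

I ≈ (0.200000/2) × 6.956349 = 0.695635
Exact value: 0.693147
Error: 0.002488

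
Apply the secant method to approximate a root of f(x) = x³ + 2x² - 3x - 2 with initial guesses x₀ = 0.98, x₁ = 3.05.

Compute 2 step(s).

f(x) = x³ + 2x² - 3x - 2
x₀ = 0.98, x₁ = 3.05

Secant formula: x_{n+1} = x_n - f(x_n)(x_n - x_{n-1})/(f(x_n) - f(x_{n-1}))

Iteration 1:
  f(0.980000) = -2.078008
  f(3.050000) = 35.827625
  x_2 = 3.050000 - 35.827625×(3.050000 - 0.980000)/(35.827625 - (-2.078008))
       = 1.093479
Iteration 2:
  f(3.050000) = 35.827625
  f(1.093479) = -1.581578
  x_3 = 1.093479 - (-1.581578)×(1.093479 - 3.050000)/(-1.581578 - 35.827625)
       = 1.176196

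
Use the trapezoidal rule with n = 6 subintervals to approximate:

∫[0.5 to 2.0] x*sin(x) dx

f(x) = x*sin(x)
a = 0.5, b = 2.0, n = 6
h = (b - a)/n = 0.250000

Trapezoidal rule: (h/2)[f(x₀) + 2f(x₁) + 2f(x₂) + ... + f(xₙ)]

x_0 = 0.5000, f(x_0) = 0.239713, coefficient = 1
x_1 = 0.7500, f(x_1) = 0.511229, coefficient = 2
x_2 = 1.0000, f(x_2) = 0.841471, coefficient = 2
x_3 = 1.2500, f(x_3) = 1.186231, coefficient = 2
x_4 = 1.5000, f(x_4) = 1.496242, coefficient = 2
x_5 = 1.7500, f(x_5) = 1.721975, coefficient = 2
x_6 = 2.0000, f(x_6) = 1.818595, coefficient = 1

I ≈ (0.250000/2) × 13.572605 = 1.696576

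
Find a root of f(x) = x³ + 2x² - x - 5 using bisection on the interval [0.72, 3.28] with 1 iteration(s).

f(x) = x³ + 2x² - x - 5
Initial interval: [0.72, 3.28]

Iteration 1:
  c_1 = (0.720000 + 3.280000)/2 = 2.000000
  f(c_1) = f(2.000000) = 9.000000
  f(a) × f(c) < 0, new interval: [0.720000, 2.000000]

After 1 iteration(s), the approximation is c_1 = 2.000000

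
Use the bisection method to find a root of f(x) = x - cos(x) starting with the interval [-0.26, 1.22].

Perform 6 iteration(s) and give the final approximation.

f(x) = x - cos(x)
Initial interval: [-0.26, 1.22]

Iteration 1:
  c_1 = (-0.260000 + 1.220000)/2 = 0.480000
  f(c_1) = f(0.480000) = -0.406995
  f(a) × f(c) ≥ 0, new interval: [0.480000, 1.220000]
Iteration 2:
  c_2 = (0.480000 + 1.220000)/2 = 0.850000
  f(c_2) = f(0.850000) = 0.190017
  f(a) × f(c) < 0, new interval: [0.480000, 0.850000]
Iteration 3:
  c_3 = (0.480000 + 0.850000)/2 = 0.665000
  f(c_3) = f(0.665000) = -0.121917
  f(a) × f(c) ≥ 0, new interval: [0.665000, 0.850000]
Iteration 4:
  c_4 = (0.665000 + 0.850000)/2 = 0.757500
  f(c_4) = f(0.757500) = 0.030944
  f(a) × f(c) < 0, new interval: [0.665000, 0.757500]
Iteration 5:
  c_5 = (0.665000 + 0.757500)/2 = 0.711250
  f(c_5) = f(0.711250) = -0.046296
  f(a) × f(c) ≥ 0, new interval: [0.711250, 0.757500]
Iteration 6:
  c_6 = (0.711250 + 0.757500)/2 = 0.734375
  f(c_6) = f(0.734375) = -0.007875
  f(a) × f(c) ≥ 0, new interval: [0.734375, 0.757500]

After 6 iteration(s), the approximation is c_6 = 0.734375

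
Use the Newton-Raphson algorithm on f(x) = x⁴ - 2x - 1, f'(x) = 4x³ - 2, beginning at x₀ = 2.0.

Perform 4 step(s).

f(x) = x⁴ - 2x - 1
f'(x) = 4x³ - 2
x₀ = 2.0

Newton-Raphson formula: x_{n+1} = x_n - f(x_n)/f'(x_n)

Iteration 1:
  f(2.000000) = 11.000000
  f'(2.000000) = 30.000000
  x_1 = 2.000000 - 11.000000/30.000000 = 1.633333
Iteration 2:
  f(1.633333) = 2.850372
  f'(1.633333) = 15.429481
  x_2 = 1.633333 - 2.850372/15.429481 = 1.448598
Iteration 3:
  f(1.448598) = 0.506238
  f'(1.448598) = 10.159160
  x_3 = 1.448598 - 0.506238/10.159160 = 1.398767
Iteration 4:
  f(1.398767) = 0.030553
  f'(1.398767) = 8.947032
  x_4 = 1.398767 - 0.030553/8.947032 = 1.395352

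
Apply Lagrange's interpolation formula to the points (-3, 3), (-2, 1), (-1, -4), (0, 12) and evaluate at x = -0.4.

Lagrange interpolation formula:
P(x) = Σ yᵢ × Lᵢ(x)
where Lᵢ(x) = Π_{j≠i} (x - xⱼ)/(xᵢ - xⱼ)

L_0(-0.4) = (-0.4 - (-2))/(-3 - (-2)) × (-0.4 - (-1))/(-3 - (-1)) × (-0.4 - 0)/(-3 - 0) = 0.064000
L_1(-0.4) = (-0.4 - (-3))/(-2 - (-3)) × (-0.4 - (-1))/(-2 - (-1)) × (-0.4 - 0)/(-2 - 0) = -0.312000
L_2(-0.4) = (-0.4 - (-3))/(-1 - (-3)) × (-0.4 - (-2))/(-1 - (-2)) × (-0.4 - 0)/(-1 - 0) = 0.832000
L_3(-0.4) = (-0.4 - (-3))/(0 - (-3)) × (-0.4 - (-2))/(0 - (-2)) × (-0.4 - (-1))/(0 - (-1)) = 0.416000

P(-0.4) = 3×L_0(-0.4) + 1×L_1(-0.4) + (-4)×L_2(-0.4) + 12×L_3(-0.4)
P(-0.4) = 1.544000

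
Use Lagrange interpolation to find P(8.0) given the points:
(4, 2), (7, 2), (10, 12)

Lagrange interpolation formula:
P(x) = Σ yᵢ × Lᵢ(x)
where Lᵢ(x) = Π_{j≠i} (x - xⱼ)/(xᵢ - xⱼ)

L_0(8.0) = (8.0 - 7)/(4 - 7) × (8.0 - 10)/(4 - 10) = -0.111111
L_1(8.0) = (8.0 - 4)/(7 - 4) × (8.0 - 10)/(7 - 10) = 0.888889
L_2(8.0) = (8.0 - 4)/(10 - 4) × (8.0 - 7)/(10 - 7) = 0.222222

P(8.0) = 2×L_0(8.0) + 2×L_1(8.0) + 12×L_2(8.0)
P(8.0) = 4.222222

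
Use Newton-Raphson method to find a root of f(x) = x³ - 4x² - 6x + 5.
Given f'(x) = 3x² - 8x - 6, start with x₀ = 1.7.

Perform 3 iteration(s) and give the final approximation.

f(x) = x³ - 4x² - 6x + 5
f'(x) = 3x² - 8x - 6
x₀ = 1.7

Newton-Raphson formula: x_{n+1} = x_n - f(x_n)/f'(x_n)

Iteration 1:
  f(1.700000) = -11.847000
  f'(1.700000) = -10.930000
  x_1 = 1.700000 - (-11.847000)/(-10.930000) = 0.616102
Iteration 2:
  f(0.616102) = 0.018918
  f'(0.616102) = -9.790073
  x_2 = 0.616102 - 0.018918/(-9.790073) = 0.618035
Iteration 3:
  f(0.618035) = -0.000008
  f'(0.618035) = -9.798377
  x_3 = 0.618035 - (-0.000008)/(-9.798377) = 0.618034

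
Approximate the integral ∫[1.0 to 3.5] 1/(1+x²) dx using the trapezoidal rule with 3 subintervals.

f(x) = 1/(1+x²)
a = 1.0, b = 3.5, n = 3
h = (b - a)/n = 0.833333

Trapezoidal rule: (h/2)[f(x₀) + 2f(x₁) + 2f(x₂) + ... + f(xₙ)]

x_0 = 1.0000, f(x_0) = 0.500000, coefficient = 1
x_1 = 1.8333, f(x_1) = 0.229299, coefficient = 2
x_2 = 2.6667, f(x_2) = 0.123288, coefficient = 2
x_3 = 3.5000, f(x_3) = 0.075472, coefficient = 1

I ≈ (0.833333/2) × 1.280646 = 0.533602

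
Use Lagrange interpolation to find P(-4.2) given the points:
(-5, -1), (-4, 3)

Lagrange interpolation formula:
P(x) = Σ yᵢ × Lᵢ(x)
where Lᵢ(x) = Π_{j≠i} (x - xⱼ)/(xᵢ - xⱼ)

L_0(-4.2) = (-4.2 - (-4))/(-5 - (-4)) = 0.200000
L_1(-4.2) = (-4.2 - (-5))/(-4 - (-5)) = 0.800000

P(-4.2) = (-1)×L_0(-4.2) + 3×L_1(-4.2)
P(-4.2) = 2.200000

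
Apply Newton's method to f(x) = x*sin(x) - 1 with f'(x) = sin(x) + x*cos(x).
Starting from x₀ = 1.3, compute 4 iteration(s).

f(x) = x*sin(x) - 1
f'(x) = sin(x) + x*cos(x)
x₀ = 1.3

Newton-Raphson formula: x_{n+1} = x_n - f(x_n)/f'(x_n)

Iteration 1:
  f(1.300000) = 0.252626
  f'(1.300000) = 1.311307
  x_1 = 1.300000 - 0.252626/1.311307 = 1.107348
Iteration 2:
  f(1.107348) = -0.009459
  f'(1.107348) = 1.389540
  x_2 = 1.107348 - (-0.009459)/1.389540 = 1.114155
Iteration 3:
  f(1.114155) = -0.000002
  f'(1.114155) = 1.388810
  x_3 = 1.114155 - (-0.000002)/1.388810 = 1.114157
Iteration 4:
  f(1.114157) = 0.000000
  f'(1.114157) = 1.388809
  x_4 = 1.114157 - 0.000000/1.388809 = 1.114157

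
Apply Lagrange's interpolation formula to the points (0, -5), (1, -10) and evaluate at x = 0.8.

Lagrange interpolation formula:
P(x) = Σ yᵢ × Lᵢ(x)
where Lᵢ(x) = Π_{j≠i} (x - xⱼ)/(xᵢ - xⱼ)

L_0(0.8) = (0.8 - 1)/(0 - 1) = 0.200000
L_1(0.8) = (0.8 - 0)/(1 - 0) = 0.800000

P(0.8) = (-5)×L_0(0.8) + (-10)×L_1(0.8)
P(0.8) = -9.000000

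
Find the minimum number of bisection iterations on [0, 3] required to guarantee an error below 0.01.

We need (b-a)/2^n ≤ 0.01
(3 - 0)/2^n ≤ 0.01
3/2^n ≤ 0.01
2^n ≥ 300
n ≥ log₂(300) = 8.23
n ≥ 9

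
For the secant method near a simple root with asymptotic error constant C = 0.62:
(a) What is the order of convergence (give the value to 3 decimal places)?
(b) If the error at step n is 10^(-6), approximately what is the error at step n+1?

(a) Secant method has superlinear convergence with order φ = (1+√5)/2 ≈ 1.618.
    This means |e_{n+1}| ≈ C|e_n|^1.618.

(b) With |e_n| = 10^(-6) and C = 0.62:
    |e_{n+1}| ≈ 0.62 × (10^(-6))^1.618 = 0.62 × 10^(-9.71)

(a) ≈ 1.618 (golden ratio); (b) |e_{n+1}| ≈ 1.214e-10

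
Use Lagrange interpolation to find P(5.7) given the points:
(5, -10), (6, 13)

Lagrange interpolation formula:
P(x) = Σ yᵢ × Lᵢ(x)
where Lᵢ(x) = Π_{j≠i} (x - xⱼ)/(xᵢ - xⱼ)

L_0(5.7) = (5.7 - 6)/(5 - 6) = 0.300000
L_1(5.7) = (5.7 - 5)/(6 - 5) = 0.700000

P(5.7) = (-10)×L_0(5.7) + 13×L_1(5.7)
P(5.7) = 6.100000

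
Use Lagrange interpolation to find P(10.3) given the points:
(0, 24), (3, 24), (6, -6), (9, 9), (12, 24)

Lagrange interpolation formula:
P(x) = Σ yᵢ × Lᵢ(x)
where Lᵢ(x) = Π_{j≠i} (x - xⱼ)/(xᵢ - xⱼ)

L_0(10.3) = (10.3 - 3)/(0 - 3) × (10.3 - 6)/(0 - 6) × (10.3 - 9)/(0 - 9) × (10.3 - 12)/(0 - 12) = -0.035685
L_1(10.3) = (10.3 - 0)/(3 - 0) × (10.3 - 6)/(3 - 6) × (10.3 - 9)/(3 - 9) × (10.3 - 12)/(3 - 12) = 0.201401
L_2(10.3) = (10.3 - 0)/(6 - 0) × (10.3 - 3)/(6 - 3) × (10.3 - 9)/(6 - 9) × (10.3 - 12)/(6 - 12) = -0.512870
L_3(10.3) = (10.3 - 0)/(9 - 0) × (10.3 - 3)/(9 - 3) × (10.3 - 6)/(9 - 6) × (10.3 - 12)/(9 - 12) = 1.130944
L_4(10.3) = (10.3 - 0)/(12 - 0) × (10.3 - 3)/(12 - 3) × (10.3 - 6)/(12 - 6) × (10.3 - 9)/(12 - 9) = 0.216210

P(10.3) = 24×L_0(10.3) + 24×L_1(10.3) + (-6)×L_2(10.3) + 9×L_3(10.3) + 24×L_4(10.3)
P(10.3) = 22.421938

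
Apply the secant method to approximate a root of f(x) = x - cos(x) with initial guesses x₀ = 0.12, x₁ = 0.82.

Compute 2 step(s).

f(x) = x - cos(x)
x₀ = 0.12, x₁ = 0.82

Secant formula: x_{n+1} = x_n - f(x_n)(x_n - x_{n-1})/(f(x_n) - f(x_{n-1}))

Iteration 1:
  f(0.120000) = -0.872809
  f(0.820000) = 0.137779
  x_2 = 0.820000 - 0.137779×(0.820000 - 0.120000)/(0.137779 - (-0.872809))
       = 0.724565
Iteration 2:
  f(0.820000) = 0.137779
  f(0.724565) = -0.024222
  x_3 = 0.724565 - (-0.024222)×(0.724565 - 0.820000)/(-0.024222 - 0.137779)
       = 0.738835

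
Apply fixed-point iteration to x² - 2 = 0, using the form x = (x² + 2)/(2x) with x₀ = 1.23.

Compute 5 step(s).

Equation: x² - 2 = 0
Fixed-point form: x = (x² + 2)/(2x)
x₀ = 1.23

x_1 = g(1.230000) = 1.428008
x_2 = g(1.428008) = 1.414280
x_3 = g(1.414280) = 1.414214
x_4 = g(1.414214) = 1.414214
x_5 = g(1.414214) = 1.414214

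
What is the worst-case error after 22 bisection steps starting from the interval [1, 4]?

Bisection error bound: |error| ≤ (b-a)/2^n
|error| ≤ (4 - 1)/2^22 = 3/2^22
|error| ≤ 0.0000007153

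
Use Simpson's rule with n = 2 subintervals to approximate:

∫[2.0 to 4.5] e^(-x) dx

f(x) = e^(-x)
a = 2.0, b = 4.5, n = 2
h = (b - a)/n = 1.250000

Simpson's rule: (h/3)[f(x₀) + 4f(x₁) + 2f(x₂) + ... + f(xₙ)]

x_0 = 2.0000, f(x_0) = 0.135335, coefficient = 1
x_1 = 3.2500, f(x_1) = 0.038774, coefficient = 4
x_2 = 4.5000, f(x_2) = 0.011109, coefficient = 1

I ≈ (1.250000/3) × 0.301541 = 0.125642
Exact value: 0.124226
Error: 0.001416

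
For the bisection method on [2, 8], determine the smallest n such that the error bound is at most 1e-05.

We need (b-a)/2^n ≤ 1e-05
(8 - 2)/2^n ≤ 1e-05
6/2^n ≤ 1e-05
2^n ≥ 600000
n ≥ log₂(600000) = 19.19
n ≥ 20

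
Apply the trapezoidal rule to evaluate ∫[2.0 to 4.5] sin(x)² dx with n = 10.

f(x) = sin(x)²
a = 2.0, b = 4.5, n = 10
h = (b - a)/n = 0.250000

Trapezoidal rule: (h/2)[f(x₀) + 2f(x₁) + 2f(x₂) + ... + f(xₙ)]

x_0 = 2.0000, f(x_0) = 0.826822, coefficient = 1
x_1 = 2.2500, f(x_1) = 0.605398, coefficient = 2
x_2 = 2.5000, f(x_2) = 0.358169, coefficient = 2
x_3 = 2.7500, f(x_3) = 0.145665, coefficient = 2
x_4 = 3.0000, f(x_4) = 0.019915, coefficient = 2
x_5 = 3.2500, f(x_5) = 0.011706, coefficient = 2
x_6 = 3.5000, f(x_6) = 0.123049, coefficient = 2
x_7 = 3.7500, f(x_7) = 0.326682, coefficient = 2
x_8 = 4.0000, f(x_8) = 0.572750, coefficient = 2
x_9 = 4.2500, f(x_9) = 0.801006, coefficient = 2
x_10 = 4.5000, f(x_10) = 0.955565, coefficient = 1

I ≈ (0.250000/2) × 7.711067 = 0.963883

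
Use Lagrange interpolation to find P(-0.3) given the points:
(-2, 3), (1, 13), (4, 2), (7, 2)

Lagrange interpolation formula:
P(x) = Σ yᵢ × Lᵢ(x)
where Lᵢ(x) = Π_{j≠i} (x - xⱼ)/(xᵢ - xⱼ)

L_0(-0.3) = (-0.3 - 1)/(-2 - 1) × (-0.3 - 4)/(-2 - 4) × (-0.3 - 7)/(-2 - 7) = 0.251895
L_1(-0.3) = (-0.3 - (-2))/(1 - (-2)) × (-0.3 - 4)/(1 - 4) × (-0.3 - 7)/(1 - 7) = 0.988204
L_2(-0.3) = (-0.3 - (-2))/(4 - (-2)) × (-0.3 - 1)/(4 - 1) × (-0.3 - 7)/(4 - 7) = -0.298759
L_3(-0.3) = (-0.3 - (-2))/(7 - (-2)) × (-0.3 - 1)/(7 - 1) × (-0.3 - 4)/(7 - 4) = 0.058660

P(-0.3) = 3×L_0(-0.3) + 13×L_1(-0.3) + 2×L_2(-0.3) + 2×L_3(-0.3)
P(-0.3) = 13.122136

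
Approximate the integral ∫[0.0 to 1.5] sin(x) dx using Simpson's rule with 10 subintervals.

f(x) = sin(x)
a = 0.0, b = 1.5, n = 10
h = (b - a)/n = 0.150000

Simpson's rule: (h/3)[f(x₀) + 4f(x₁) + 2f(x₂) + ... + f(xₙ)]

x_0 = 0.0000, f(x_0) = 0.000000, coefficient = 1
x_1 = 0.1500, f(x_1) = 0.149438, coefficient = 4
x_2 = 0.3000, f(x_2) = 0.295520, coefficient = 2
x_3 = 0.4500, f(x_3) = 0.434966, coefficient = 4
x_4 = 0.6000, f(x_4) = 0.564642, coefficient = 2
x_5 = 0.7500, f(x_5) = 0.681639, coefficient = 4
x_6 = 0.9000, f(x_6) = 0.783327, coefficient = 2
x_7 = 1.0500, f(x_7) = 0.867423, coefficient = 4
x_8 = 1.2000, f(x_8) = 0.932039, coefficient = 2
x_9 = 1.3500, f(x_9) = 0.975723, coefficient = 4
x_10 = 1.5000, f(x_10) = 0.997495, coefficient = 1

I ≈ (0.150000/3) × 18.585308 = 0.929265
Exact value: 0.929263
Error: 0.000003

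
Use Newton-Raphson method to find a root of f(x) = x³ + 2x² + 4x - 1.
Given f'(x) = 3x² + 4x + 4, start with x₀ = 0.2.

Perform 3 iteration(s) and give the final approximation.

f(x) = x³ + 2x² + 4x - 1
f'(x) = 3x² + 4x + 4
x₀ = 0.2

Newton-Raphson formula: x_{n+1} = x_n - f(x_n)/f'(x_n)

Iteration 1:
  f(0.200000) = -0.112000
  f'(0.200000) = 4.920000
  x_1 = 0.200000 - (-0.112000)/4.920000 = 0.222764
Iteration 2:
  f(0.222764) = 0.001359
  f'(0.222764) = 5.039929
  x_2 = 0.222764 - 0.001359/5.039929 = 0.222495
Iteration 3:
  f(0.222495) = 0.000000
  f'(0.222495) = 5.038490
  x_3 = 0.222495 - 0.000000/5.038490 = 0.222495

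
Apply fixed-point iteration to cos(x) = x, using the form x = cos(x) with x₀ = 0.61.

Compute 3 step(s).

Equation: cos(x) = x
Fixed-point form: x = cos(x)
x₀ = 0.61

x_1 = g(0.610000) = 0.819648
x_2 = g(0.819648) = 0.682479
x_3 = g(0.682479) = 0.776012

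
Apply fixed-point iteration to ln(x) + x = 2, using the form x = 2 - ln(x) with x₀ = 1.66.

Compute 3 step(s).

Equation: ln(x) + x = 2
Fixed-point form: x = 2 - ln(x)
x₀ = 1.66

x_1 = g(1.660000) = 1.493182
x_2 = g(1.493182) = 1.599090
x_3 = g(1.599090) = 1.530565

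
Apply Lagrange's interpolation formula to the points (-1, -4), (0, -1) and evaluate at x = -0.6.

Lagrange interpolation formula:
P(x) = Σ yᵢ × Lᵢ(x)
where Lᵢ(x) = Π_{j≠i} (x - xⱼ)/(xᵢ - xⱼ)

L_0(-0.6) = (-0.6 - 0)/(-1 - 0) = 0.600000
L_1(-0.6) = (-0.6 - (-1))/(0 - (-1)) = 0.400000

P(-0.6) = (-4)×L_0(-0.6) + (-1)×L_1(-0.6)
P(-0.6) = -2.800000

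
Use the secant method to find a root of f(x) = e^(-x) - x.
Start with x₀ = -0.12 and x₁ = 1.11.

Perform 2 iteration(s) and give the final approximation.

f(x) = e^(-x) - x
x₀ = -0.12, x₁ = 1.11

Secant formula: x_{n+1} = x_n - f(x_n)(x_n - x_{n-1})/(f(x_n) - f(x_{n-1}))

Iteration 1:
  f(-0.120000) = 1.247497
  f(1.110000) = -0.780441
  x_2 = 1.110000 - (-0.780441)×(1.110000 - (-0.120000))/(-0.780441 - 1.247497)
       = 0.636641
Iteration 2:
  f(1.110000) = -0.780441
  f(0.636641) = -0.107575
  x_3 = 0.636641 - (-0.107575)×(0.636641 - 1.110000)/(-0.107575 - (-0.780441))
       = 0.560963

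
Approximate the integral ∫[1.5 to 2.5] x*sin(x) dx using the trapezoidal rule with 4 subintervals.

f(x) = x*sin(x)
a = 1.5, b = 2.5, n = 4
h = (b - a)/n = 0.250000

Trapezoidal rule: (h/2)[f(x₀) + 2f(x₁) + 2f(x₂) + ... + f(xₙ)]

x_0 = 1.5000, f(x_0) = 1.496242, coefficient = 1
x_1 = 1.7500, f(x_1) = 1.721975, coefficient = 2
x_2 = 2.0000, f(x_2) = 1.818595, coefficient = 2
x_3 = 2.2500, f(x_3) = 1.750665, coefficient = 2
x_4 = 2.5000, f(x_4) = 1.496180, coefficient = 1

I ≈ (0.250000/2) × 13.574893 = 1.696862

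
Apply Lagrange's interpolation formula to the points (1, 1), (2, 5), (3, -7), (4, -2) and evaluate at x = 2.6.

Lagrange interpolation formula:
P(x) = Σ yᵢ × Lᵢ(x)
where Lᵢ(x) = Π_{j≠i} (x - xⱼ)/(xᵢ - xⱼ)

L_0(2.6) = (2.6 - 2)/(1 - 2) × (2.6 - 3)/(1 - 3) × (2.6 - 4)/(1 - 4) = -0.056000
L_1(2.6) = (2.6 - 1)/(2 - 1) × (2.6 - 3)/(2 - 3) × (2.6 - 4)/(2 - 4) = 0.448000
L_2(2.6) = (2.6 - 1)/(3 - 1) × (2.6 - 2)/(3 - 2) × (2.6 - 4)/(3 - 4) = 0.672000
L_3(2.6) = (2.6 - 1)/(4 - 1) × (2.6 - 2)/(4 - 2) × (2.6 - 3)/(4 - 3) = -0.064000

P(2.6) = 1×L_0(2.6) + 5×L_1(2.6) + (-7)×L_2(2.6) + (-2)×L_3(2.6)
P(2.6) = -2.392000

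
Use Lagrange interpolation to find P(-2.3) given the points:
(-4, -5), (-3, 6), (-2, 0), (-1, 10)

Lagrange interpolation formula:
P(x) = Σ yᵢ × Lᵢ(x)
where Lᵢ(x) = Π_{j≠i} (x - xⱼ)/(xᵢ - xⱼ)

L_0(-2.3) = (-2.3 - (-3))/(-4 - (-3)) × (-2.3 - (-2))/(-4 - (-2)) × (-2.3 - (-1))/(-4 - (-1)) = -0.045500
L_1(-2.3) = (-2.3 - (-4))/(-3 - (-4)) × (-2.3 - (-2))/(-3 - (-2)) × (-2.3 - (-1))/(-3 - (-1)) = 0.331500
L_2(-2.3) = (-2.3 - (-4))/(-2 - (-4)) × (-2.3 - (-3))/(-2 - (-3)) × (-2.3 - (-1))/(-2 - (-1)) = 0.773500
L_3(-2.3) = (-2.3 - (-4))/(-1 - (-4)) × (-2.3 - (-3))/(-1 - (-3)) × (-2.3 - (-2))/(-1 - (-2)) = -0.059500

P(-2.3) = (-5)×L_0(-2.3) + 6×L_1(-2.3) + 0×L_2(-2.3) + 10×L_3(-2.3)
P(-2.3) = 1.621500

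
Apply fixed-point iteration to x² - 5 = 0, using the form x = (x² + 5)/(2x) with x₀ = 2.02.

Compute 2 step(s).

Equation: x² - 5 = 0
Fixed-point form: x = (x² + 5)/(2x)
x₀ = 2.02

x_1 = g(2.020000) = 2.247624
x_2 = g(2.247624) = 2.236098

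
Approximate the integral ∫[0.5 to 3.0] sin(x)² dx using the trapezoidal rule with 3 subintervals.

f(x) = sin(x)²
a = 0.5, b = 3.0, n = 3
h = (b - a)/n = 0.833333

Trapezoidal rule: (h/2)[f(x₀) + 2f(x₁) + 2f(x₂) + ... + f(xₙ)]

x_0 = 0.5000, f(x_0) = 0.229849, coefficient = 1
x_1 = 1.3333, f(x_1) = 0.944663, coefficient = 2
x_2 = 2.1667, f(x_2) = 0.685022, coefficient = 2
x_3 = 3.0000, f(x_3) = 0.019915, coefficient = 1

I ≈ (0.833333/2) × 3.509134 = 1.462139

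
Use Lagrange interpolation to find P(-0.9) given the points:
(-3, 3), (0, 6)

Lagrange interpolation formula:
P(x) = Σ yᵢ × Lᵢ(x)
where Lᵢ(x) = Π_{j≠i} (x - xⱼ)/(xᵢ - xⱼ)

L_0(-0.9) = (-0.9 - 0)/(-3 - 0) = 0.300000
L_1(-0.9) = (-0.9 - (-3))/(0 - (-3)) = 0.700000

P(-0.9) = 3×L_0(-0.9) + 6×L_1(-0.9)
P(-0.9) = 5.100000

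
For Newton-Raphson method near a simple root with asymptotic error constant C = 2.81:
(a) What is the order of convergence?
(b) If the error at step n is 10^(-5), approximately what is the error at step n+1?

(a) Newton-Raphson has quadratic (order 2) convergence near simple roots.
    This means |e_{n+1}| ≈ C|e_n|².

(b) With |e_n| = 10^(-5) and C = 2.81:
    |e_{n+1}| ≈ 2.81 × (10^(-5))² = 2.81 × 10^(-10)

(a) 2 (quadratic); (b) |e_{n+1}| ≈ 2.810e-10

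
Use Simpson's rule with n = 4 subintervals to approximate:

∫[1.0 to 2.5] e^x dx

f(x) = e^x
a = 1.0, b = 2.5, n = 4
h = (b - a)/n = 0.375000

Simpson's rule: (h/3)[f(x₀) + 4f(x₁) + 2f(x₂) + ... + f(xₙ)]

x_0 = 1.0000, f(x_0) = 2.718282, coefficient = 1
x_1 = 1.3750, f(x_1) = 3.955077, coefficient = 4
x_2 = 1.7500, f(x_2) = 5.754603, coefficient = 2
x_3 = 2.1250, f(x_3) = 8.372897, coefficient = 4
x_4 = 2.5000, f(x_4) = 12.182494, coefficient = 1

I ≈ (0.375000/3) × 75.721878 = 9.465235
Exact value: 9.464212
Error: 0.001023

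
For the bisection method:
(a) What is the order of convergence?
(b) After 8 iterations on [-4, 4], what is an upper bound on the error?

(a) Bisection has linear (order 1) convergence; the error is halved each step.

(b) Error bound = (b-a)/2^n = (4 - (-4))/2^{8}
    = 8/2^{8}

(a) 1 (linear); (b) error ≤ 3.12e-02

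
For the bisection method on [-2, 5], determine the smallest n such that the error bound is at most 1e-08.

We need (b-a)/2^n ≤ 1e-08
(5 - (-2))/2^n ≤ 1e-08
7/2^n ≤ 1e-08
2^n ≥ 700000000
n ≥ log₂(700000000) = 29.38
n ≥ 30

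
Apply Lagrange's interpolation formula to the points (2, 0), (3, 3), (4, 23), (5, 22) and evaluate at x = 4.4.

Lagrange interpolation formula:
P(x) = Σ yᵢ × Lᵢ(x)
where Lᵢ(x) = Π_{j≠i} (x - xⱼ)/(xᵢ - xⱼ)

L_0(4.4) = (4.4 - 3)/(2 - 3) × (4.4 - 4)/(2 - 4) × (4.4 - 5)/(2 - 5) = 0.056000
L_1(4.4) = (4.4 - 2)/(3 - 2) × (4.4 - 4)/(3 - 4) × (4.4 - 5)/(3 - 5) = -0.288000
L_2(4.4) = (4.4 - 2)/(4 - 2) × (4.4 - 3)/(4 - 3) × (4.4 - 5)/(4 - 5) = 1.008000
L_3(4.4) = (4.4 - 2)/(5 - 2) × (4.4 - 3)/(5 - 3) × (4.4 - 4)/(5 - 4) = 0.224000

P(4.4) = 0×L_0(4.4) + 3×L_1(4.4) + 23×L_2(4.4) + 22×L_3(4.4)
P(4.4) = 27.248000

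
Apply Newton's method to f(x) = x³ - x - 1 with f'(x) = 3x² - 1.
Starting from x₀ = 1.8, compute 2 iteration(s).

f(x) = x³ - x - 1
f'(x) = 3x² - 1
x₀ = 1.8

Newton-Raphson formula: x_{n+1} = x_n - f(x_n)/f'(x_n)

Iteration 1:
  f(1.800000) = 3.032000
  f'(1.800000) = 8.720000
  x_1 = 1.800000 - 3.032000/8.720000 = 1.452294
Iteration 2:
  f(1.452294) = 0.610821
  f'(1.452294) = 5.327470
  x_2 = 1.452294 - 0.610821/5.327470 = 1.337639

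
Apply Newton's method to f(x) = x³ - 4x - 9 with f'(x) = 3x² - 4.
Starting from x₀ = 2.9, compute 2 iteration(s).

f(x) = x³ - 4x - 9
f'(x) = 3x² - 4
x₀ = 2.9

Newton-Raphson formula: x_{n+1} = x_n - f(x_n)/f'(x_n)

Iteration 1:
  f(2.900000) = 3.789000
  f'(2.900000) = 21.230000
  x_1 = 2.900000 - 3.789000/21.230000 = 2.721526
Iteration 2:
  f(2.721526) = 0.271435
  f'(2.721526) = 18.220114
  x_2 = 2.721526 - 0.271435/18.220114 = 2.706629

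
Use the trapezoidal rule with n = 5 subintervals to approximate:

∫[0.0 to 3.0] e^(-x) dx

f(x) = e^(-x)
a = 0.0, b = 3.0, n = 5
h = (b - a)/n = 0.600000

Trapezoidal rule: (h/2)[f(x₀) + 2f(x₁) + 2f(x₂) + ... + f(xₙ)]

x_0 = 0.0000, f(x_0) = 1.000000, coefficient = 1
x_1 = 0.6000, f(x_1) = 0.548812, coefficient = 2
x_2 = 1.2000, f(x_2) = 0.301194, coefficient = 2
x_3 = 1.8000, f(x_3) = 0.165299, coefficient = 2
x_4 = 2.4000, f(x_4) = 0.090718, coefficient = 2
x_5 = 3.0000, f(x_5) = 0.049787, coefficient = 1

I ≈ (0.600000/2) × 3.261832 = 0.978550
Exact value: 0.950213
Error: 0.028337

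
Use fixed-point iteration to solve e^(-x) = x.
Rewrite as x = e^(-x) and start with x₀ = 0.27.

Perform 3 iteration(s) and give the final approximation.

Equation: e^(-x) = x
Fixed-point form: x = e^(-x)
x₀ = 0.27

x_1 = g(0.270000) = 0.763379
x_2 = g(0.763379) = 0.466089
x_3 = g(0.466089) = 0.627452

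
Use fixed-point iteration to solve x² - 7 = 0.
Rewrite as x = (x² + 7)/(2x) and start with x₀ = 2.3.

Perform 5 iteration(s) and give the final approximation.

Equation: x² - 7 = 0
Fixed-point form: x = (x² + 7)/(2x)
x₀ = 2.3

x_1 = g(2.300000) = 2.671739
x_2 = g(2.671739) = 2.645878
x_3 = g(2.645878) = 2.645751
x_4 = g(2.645751) = 2.645751
x_5 = g(2.645751) = 2.645751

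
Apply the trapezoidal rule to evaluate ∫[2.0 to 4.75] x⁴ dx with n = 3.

f(x) = x⁴
a = 2.0, b = 4.75, n = 3
h = (b - a)/n = 0.916667

Trapezoidal rule: (h/2)[f(x₀) + 2f(x₁) + 2f(x₂) + ... + f(xₙ)]

x_0 = 2.0000, f(x_0) = 16.000000, coefficient = 1
x_1 = 2.9167, f(x_1) = 72.368104, coefficient = 2
x_2 = 3.8333, f(x_2) = 215.926698, coefficient = 2
x_3 = 4.7500, f(x_3) = 509.066406, coefficient = 1

I ≈ (0.916667/2) × 1101.656009 = 504.925671
Exact value: 477.213086
Error: 27.712585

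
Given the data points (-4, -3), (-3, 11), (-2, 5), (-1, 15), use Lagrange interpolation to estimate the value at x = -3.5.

Lagrange interpolation formula:
P(x) = Σ yᵢ × Lᵢ(x)
where Lᵢ(x) = Π_{j≠i} (x - xⱼ)/(xᵢ - xⱼ)

L_0(-3.5) = (-3.5 - (-3))/(-4 - (-3)) × (-3.5 - (-2))/(-4 - (-2)) × (-3.5 - (-1))/(-4 - (-1)) = 0.312500
L_1(-3.5) = (-3.5 - (-4))/(-3 - (-4)) × (-3.5 - (-2))/(-3 - (-2)) × (-3.5 - (-1))/(-3 - (-1)) = 0.937500
L_2(-3.5) = (-3.5 - (-4))/(-2 - (-4)) × (-3.5 - (-3))/(-2 - (-3)) × (-3.5 - (-1))/(-2 - (-1)) = -0.312500
L_3(-3.5) = (-3.5 - (-4))/(-1 - (-4)) × (-3.5 - (-3))/(-1 - (-3)) × (-3.5 - (-2))/(-1 - (-2)) = 0.062500

P(-3.5) = (-3)×L_0(-3.5) + 11×L_1(-3.5) + 5×L_2(-3.5) + 15×L_3(-3.5)
P(-3.5) = 8.750000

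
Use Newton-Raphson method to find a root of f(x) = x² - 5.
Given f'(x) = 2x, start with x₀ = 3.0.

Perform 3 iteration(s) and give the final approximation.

f(x) = x² - 5
f'(x) = 2x
x₀ = 3.0

Newton-Raphson formula: x_{n+1} = x_n - f(x_n)/f'(x_n)

Iteration 1:
  f(3.000000) = 4.000000
  f'(3.000000) = 6.000000
  x_1 = 3.000000 - 4.000000/6.000000 = 2.333333
Iteration 2:
  f(2.333333) = 0.444444
  f'(2.333333) = 4.666667
  x_2 = 2.333333 - 0.444444/4.666667 = 2.238095
Iteration 3:
  f(2.238095) = 0.009070
  f'(2.238095) = 4.476190
  x_3 = 2.238095 - 0.009070/4.476190 = 2.236069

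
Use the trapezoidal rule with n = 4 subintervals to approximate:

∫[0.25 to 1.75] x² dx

f(x) = x²
a = 0.25, b = 1.75, n = 4
h = (b - a)/n = 0.375000

Trapezoidal rule: (h/2)[f(x₀) + 2f(x₁) + 2f(x₂) + ... + f(xₙ)]

x_0 = 0.2500, f(x_0) = 0.062500, coefficient = 1
x_1 = 0.6250, f(x_1) = 0.390625, coefficient = 2
x_2 = 1.0000, f(x_2) = 1.000000, coefficient = 2
x_3 = 1.3750, f(x_3) = 1.890625, coefficient = 2
x_4 = 1.7500, f(x_4) = 3.062500, coefficient = 1

I ≈ (0.375000/2) × 9.687500 = 1.816406
Exact value: 1.781250
Error: 0.035156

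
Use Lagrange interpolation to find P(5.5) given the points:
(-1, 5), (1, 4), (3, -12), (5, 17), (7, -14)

Lagrange interpolation formula:
P(x) = Σ yᵢ × Lᵢ(x)
where Lᵢ(x) = Π_{j≠i} (x - xⱼ)/(xᵢ - xⱼ)

L_0(5.5) = (5.5 - 1)/(-1 - 1) × (5.5 - 3)/(-1 - 3) × (5.5 - 5)/(-1 - 5) × (5.5 - 7)/(-1 - 7) = -0.021973
L_1(5.5) = (5.5 - (-1))/(1 - (-1)) × (5.5 - 3)/(1 - 3) × (5.5 - 5)/(1 - 5) × (5.5 - 7)/(1 - 7) = 0.126953
L_2(5.5) = (5.5 - (-1))/(3 - (-1)) × (5.5 - 1)/(3 - 1) × (5.5 - 5)/(3 - 5) × (5.5 - 7)/(3 - 7) = -0.342773
L_3(5.5) = (5.5 - (-1))/(5 - (-1)) × (5.5 - 1)/(5 - 1) × (5.5 - 3)/(5 - 3) × (5.5 - 7)/(5 - 7) = 1.142578
L_4(5.5) = (5.5 - (-1))/(7 - (-1)) × (5.5 - 1)/(7 - 1) × (5.5 - 3)/(7 - 3) × (5.5 - 5)/(7 - 5) = 0.095215

P(5.5) = 5×L_0(5.5) + 4×L_1(5.5) + (-12)×L_2(5.5) + 17×L_3(5.5) + (-14)×L_4(5.5)
P(5.5) = 22.602051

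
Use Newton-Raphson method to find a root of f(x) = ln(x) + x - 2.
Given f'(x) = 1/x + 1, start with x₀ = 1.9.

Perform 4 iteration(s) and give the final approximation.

f(x) = ln(x) + x - 2
f'(x) = 1/x + 1
x₀ = 1.9

Newton-Raphson formula: x_{n+1} = x_n - f(x_n)/f'(x_n)

Iteration 1:
  f(1.900000) = 0.541854
  f'(1.900000) = 1.526316
  x_1 = 1.900000 - 0.541854/1.526316 = 1.544992
Iteration 2:
  f(1.544992) = -0.019989
  f'(1.544992) = 1.647252
  x_2 = 1.544992 - (-0.019989)/1.647252 = 1.557127
Iteration 3:
  f(1.557127) = -0.000031
  f'(1.557127) = 1.642208
  x_3 = 1.557127 - (-0.000031)/1.642208 = 1.557146
Iteration 4:
  f(1.557146) = 0.000000
  f'(1.557146) = 1.642201
  x_4 = 1.557146 - 0.000000/1.642201 = 1.557146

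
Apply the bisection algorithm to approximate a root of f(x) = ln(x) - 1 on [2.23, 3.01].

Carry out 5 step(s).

f(x) = ln(x) - 1
Initial interval: [2.23, 3.01]

Iteration 1:
  c_1 = (2.230000 + 3.010000)/2 = 2.620000
  f(c_1) = f(2.620000) = -0.036826
  f(a) × f(c) ≥ 0, new interval: [2.620000, 3.010000]
Iteration 2:
  c_2 = (2.620000 + 3.010000)/2 = 2.815000
  f(c_2) = f(2.815000) = 0.034962
  f(a) × f(c) < 0, new interval: [2.620000, 2.815000]
Iteration 3:
  c_3 = (2.620000 + 2.815000)/2 = 2.717500
  f(c_3) = f(2.717500) = -0.000288
  f(a) × f(c) ≥ 0, new interval: [2.717500, 2.815000]
Iteration 4:
  c_4 = (2.717500 + 2.815000)/2 = 2.766250
  f(c_4) = f(2.766250) = 0.017493
  f(a) × f(c) < 0, new interval: [2.717500, 2.766250]
Iteration 5:
  c_5 = (2.717500 + 2.766250)/2 = 2.741875
  f(c_5) = f(2.741875) = 0.008642
  f(a) × f(c) < 0, new interval: [2.717500, 2.741875]

After 5 iteration(s), the approximation is c_5 = 2.741875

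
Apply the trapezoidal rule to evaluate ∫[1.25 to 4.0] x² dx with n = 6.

f(x) = x²
a = 1.25, b = 4.0, n = 6
h = (b - a)/n = 0.458333

Trapezoidal rule: (h/2)[f(x₀) + 2f(x₁) + 2f(x₂) + ... + f(xₙ)]

x_0 = 1.2500, f(x_0) = 1.562500, coefficient = 1
x_1 = 1.7083, f(x_1) = 2.918403, coefficient = 2
x_2 = 2.1667, f(x_2) = 4.694444, coefficient = 2
x_3 = 2.6250, f(x_3) = 6.890625, coefficient = 2
x_4 = 3.0833, f(x_4) = 9.506944, coefficient = 2
x_5 = 3.5417, f(x_5) = 12.543403, coefficient = 2
x_6 = 4.0000, f(x_6) = 16.000000, coefficient = 1

I ≈ (0.458333/2) × 90.670139 = 20.778573
Exact value: 20.682292
Error: 0.096282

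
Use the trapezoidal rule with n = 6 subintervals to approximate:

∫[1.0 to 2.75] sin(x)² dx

f(x) = sin(x)²
a = 1.0, b = 2.75, n = 6
h = (b - a)/n = 0.291667

Trapezoidal rule: (h/2)[f(x₀) + 2f(x₁) + 2f(x₂) + ... + f(xₙ)]

x_0 = 1.0000, f(x_0) = 0.708073, coefficient = 1
x_1 = 1.2917, f(x_1) = 0.924089, coefficient = 2
x_2 = 1.5833, f(x_2) = 0.999843, coefficient = 2
x_3 = 1.8750, f(x_3) = 0.910280, coefficient = 2
x_4 = 2.1667, f(x_4) = 0.685022, coefficient = 2
x_5 = 2.4583, f(x_5) = 0.398570, coefficient = 2
x_6 = 2.7500, f(x_6) = 0.145665, coefficient = 1

I ≈ (0.291667/2) × 8.689345 = 1.267196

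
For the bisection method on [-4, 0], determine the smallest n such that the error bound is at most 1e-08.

We need (b-a)/2^n ≤ 1e-08
(0 - (-4))/2^n ≤ 1e-08
4/2^n ≤ 1e-08
2^n ≥ 400000000
n ≥ log₂(400000000) = 28.58
n ≥ 29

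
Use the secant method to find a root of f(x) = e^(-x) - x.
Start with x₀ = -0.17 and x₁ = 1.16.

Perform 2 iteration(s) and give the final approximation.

f(x) = e^(-x) - x
x₀ = -0.17, x₁ = 1.16

Secant formula: x_{n+1} = x_n - f(x_n)(x_n - x_{n-1})/(f(x_n) - f(x_{n-1}))

Iteration 1:
  f(-0.170000) = 1.355305
  f(1.160000) = -0.846514
  x_2 = 1.160000 - (-0.846514)×(1.160000 - (-0.170000))/(-0.846514 - 1.355305)
       = 0.648667
Iteration 2:
  f(1.160000) = -0.846514
  f(0.648667) = -0.125924
  x_3 = 0.648667 - (-0.125924)×(0.648667 - 1.160000)/(-0.125924 - (-0.846514))
       = 0.559310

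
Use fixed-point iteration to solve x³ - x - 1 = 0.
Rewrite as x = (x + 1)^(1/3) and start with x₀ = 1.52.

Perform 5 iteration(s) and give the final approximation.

Equation: x³ - x - 1 = 0
Fixed-point form: x = (x + 1)^(1/3)
x₀ = 1.52

x_1 = g(1.520000) = 1.360818
x_2 = g(1.360818) = 1.331540
x_3 = g(1.331540) = 1.326013
x_4 = g(1.326013) = 1.324964
x_5 = g(1.324964) = 1.324765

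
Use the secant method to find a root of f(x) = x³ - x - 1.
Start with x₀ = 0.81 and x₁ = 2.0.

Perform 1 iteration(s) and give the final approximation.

f(x) = x³ - x - 1
x₀ = 0.81, x₁ = 2.0

Secant formula: x_{n+1} = x_n - f(x_n)(x_n - x_{n-1})/(f(x_n) - f(x_{n-1}))

Iteration 1:
  f(0.810000) = -1.278559
  f(2.000000) = 5.000000
  x_2 = 2.000000 - 5.000000×(2.000000 - 0.810000)/(5.000000 - (-1.278559))
       = 1.052330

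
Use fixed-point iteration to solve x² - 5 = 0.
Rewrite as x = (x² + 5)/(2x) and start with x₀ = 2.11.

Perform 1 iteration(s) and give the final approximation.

Equation: x² - 5 = 0
Fixed-point form: x = (x² + 5)/(2x)
x₀ = 2.11

x_1 = g(2.110000) = 2.239834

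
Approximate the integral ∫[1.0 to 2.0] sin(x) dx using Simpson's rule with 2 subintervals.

f(x) = sin(x)
a = 1.0, b = 2.0, n = 2
h = (b - a)/n = 0.500000

Simpson's rule: (h/3)[f(x₀) + 4f(x₁) + 2f(x₂) + ... + f(xₙ)]

x_0 = 1.0000, f(x_0) = 0.841471, coefficient = 1
x_1 = 1.5000, f(x_1) = 0.997495, coefficient = 4
x_2 = 2.0000, f(x_2) = 0.909297, coefficient = 1

I ≈ (0.500000/3) × 5.740748 = 0.956791
Exact value: 0.956449
Error: 0.000342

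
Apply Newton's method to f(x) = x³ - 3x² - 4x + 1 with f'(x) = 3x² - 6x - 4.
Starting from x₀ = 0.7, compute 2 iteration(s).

f(x) = x³ - 3x² - 4x + 1
f'(x) = 3x² - 6x - 4
x₀ = 0.7

Newton-Raphson formula: x_{n+1} = x_n - f(x_n)/f'(x_n)

Iteration 1:
  f(0.700000) = -2.927000
  f'(0.700000) = -6.730000
  x_1 = 0.700000 - (-2.927000)/(-6.730000) = 0.265082
Iteration 2:
  f(0.265082) = -0.252505
  f'(0.265082) = -5.379685
  x_2 = 0.265082 - (-0.252505)/(-5.379685) = 0.218145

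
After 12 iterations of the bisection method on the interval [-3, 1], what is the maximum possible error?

Bisection error bound: |error| ≤ (b-a)/2^n
|error| ≤ (1 - (-3))/2^12 = 4/2^12
|error| ≤ 0.0009765625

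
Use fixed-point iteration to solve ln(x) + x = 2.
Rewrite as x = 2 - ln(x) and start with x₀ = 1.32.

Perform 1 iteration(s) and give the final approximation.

Equation: ln(x) + x = 2
Fixed-point form: x = 2 - ln(x)
x₀ = 1.32

x_1 = g(1.320000) = 1.722368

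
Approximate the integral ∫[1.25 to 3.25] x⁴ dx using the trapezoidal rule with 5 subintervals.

f(x) = x⁴
a = 1.25, b = 3.25, n = 5
h = (b - a)/n = 0.400000

Trapezoidal rule: (h/2)[f(x₀) + 2f(x₁) + 2f(x₂) + ... + f(xₙ)]

x_0 = 1.2500, f(x_0) = 2.441406, coefficient = 1
x_1 = 1.6500, f(x_1) = 7.412006, coefficient = 2
x_2 = 2.0500, f(x_2) = 17.661006, coefficient = 2
x_3 = 2.4500, f(x_3) = 36.030006, coefficient = 2
x_4 = 2.8500, f(x_4) = 65.975006, coefficient = 2
x_5 = 3.2500, f(x_5) = 111.566406, coefficient = 1

I ≈ (0.400000/2) × 368.163863 = 73.632773
Exact value: 71.907813
Error: 1.724960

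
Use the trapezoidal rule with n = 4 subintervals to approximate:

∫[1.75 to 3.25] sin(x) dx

f(x) = sin(x)
a = 1.75, b = 3.25, n = 4
h = (b - a)/n = 0.375000

Trapezoidal rule: (h/2)[f(x₀) + 2f(x₁) + 2f(x₂) + ... + f(xₙ)]

x_0 = 1.7500, f(x_0) = 0.983986, coefficient = 1
x_1 = 2.1250, f(x_1) = 0.850320, coefficient = 2
x_2 = 2.5000, f(x_2) = 0.598472, coefficient = 2
x_3 = 2.8750, f(x_3) = 0.263446, coefficient = 2
x_4 = 3.2500, f(x_4) = -0.108195, coefficient = 1

I ≈ (0.375000/2) × 4.300267 = 0.806300
Exact value: 0.815884
Error: 0.009584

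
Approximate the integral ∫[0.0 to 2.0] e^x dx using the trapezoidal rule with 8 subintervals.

f(x) = e^x
a = 0.0, b = 2.0, n = 8
h = (b - a)/n = 0.250000

Trapezoidal rule: (h/2)[f(x₀) + 2f(x₁) + 2f(x₂) + ... + f(xₙ)]

x_0 = 0.0000, f(x_0) = 1.000000, coefficient = 1
x_1 = 0.2500, f(x_1) = 1.284025, coefficient = 2
x_2 = 0.5000, f(x_2) = 1.648721, coefficient = 2
x_3 = 0.7500, f(x_3) = 2.117000, coefficient = 2
x_4 = 1.0000, f(x_4) = 2.718282, coefficient = 2
x_5 = 1.2500, f(x_5) = 3.490343, coefficient = 2
x_6 = 1.5000, f(x_6) = 4.481689, coefficient = 2
x_7 = 1.7500, f(x_7) = 5.754603, coefficient = 2
x_8 = 2.0000, f(x_8) = 7.389056, coefficient = 1

I ≈ (0.250000/2) × 51.378383 = 6.422298
Exact value: 6.389056
Error: 0.033242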